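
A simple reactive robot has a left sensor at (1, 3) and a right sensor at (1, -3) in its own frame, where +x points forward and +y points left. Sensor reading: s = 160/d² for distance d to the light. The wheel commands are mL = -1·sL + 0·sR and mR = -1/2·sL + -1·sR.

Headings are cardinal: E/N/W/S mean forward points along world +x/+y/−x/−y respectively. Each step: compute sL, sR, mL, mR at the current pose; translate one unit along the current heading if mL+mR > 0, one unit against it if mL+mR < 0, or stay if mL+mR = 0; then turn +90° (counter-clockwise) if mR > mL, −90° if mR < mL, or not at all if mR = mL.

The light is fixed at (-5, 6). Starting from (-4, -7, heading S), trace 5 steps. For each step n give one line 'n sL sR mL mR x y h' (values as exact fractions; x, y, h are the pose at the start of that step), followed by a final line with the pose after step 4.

n=0: pose=(-4,-7,S); sL=40/53, sR=4/5; mL=-40/53, mR=-312/265; mL+mR=-512/265 → advance -1; mR−mL=-112/265 → turn -1·90°
n=1: pose=(-4,-6,W); sL=32/45, sR=160/81; mL=-32/45, mR=-944/405; mL+mR=-1232/405 → advance -1; mR−mL=-656/405 → turn -1·90°
n=2: pose=(-3,-6,N); sL=80/61, sR=80/73; mL=-80/61, mR=-7800/4453; mL+mR=-13640/4453 → advance -1; mR−mL=-1960/4453 → turn -1·90°
n=3: pose=(-3,-7,E); sL=160/109, sR=32/53; mL=-160/109, mR=-7728/5777; mL+mR=-16208/5777 → advance -1; mR−mL=752/5777 → turn +1·90°
n=4: pose=(-4,-7,N); sL=40/37, sR=1; mL=-40/37, mR=-57/37; mL+mR=-97/37 → advance -1; mR−mL=-17/37 → turn -1·90°

0 40/53 4/5 -40/53 -312/265 -4 -7 S
1 32/45 160/81 -32/45 -944/405 -4 -6 W
2 80/61 80/73 -80/61 -7800/4453 -3 -6 N
3 160/109 32/53 -160/109 -7728/5777 -3 -7 E
4 40/37 1 -40/37 -57/37 -4 -7 N
final -4 -8 E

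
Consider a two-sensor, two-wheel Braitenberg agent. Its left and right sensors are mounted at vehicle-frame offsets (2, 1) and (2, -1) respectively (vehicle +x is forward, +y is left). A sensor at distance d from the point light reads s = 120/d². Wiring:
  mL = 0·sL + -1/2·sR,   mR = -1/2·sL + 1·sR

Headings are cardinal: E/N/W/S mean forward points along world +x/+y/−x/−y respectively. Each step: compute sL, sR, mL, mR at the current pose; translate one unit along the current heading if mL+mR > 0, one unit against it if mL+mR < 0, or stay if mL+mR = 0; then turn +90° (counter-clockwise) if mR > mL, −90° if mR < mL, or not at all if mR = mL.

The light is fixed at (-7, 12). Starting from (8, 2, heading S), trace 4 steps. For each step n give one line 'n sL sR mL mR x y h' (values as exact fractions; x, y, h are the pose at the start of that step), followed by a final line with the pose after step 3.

0 3/10 6/17 -3/17 69/340 8 2 S
1 120/389 120/433 -60/433 20700/168437 8 1 E
2 12/25 20/51 -10/51 194/1275 7 1 N
3 120/313 24/53 -12/53 4332/16589 7 0 W
final 6 0 S

n=0: pose=(8,2,S); sL=3/10, sR=6/17; mL=-3/17, mR=69/340; mL+mR=9/340 → advance +1; mR−mL=129/340 → turn +1·90°
n=1: pose=(8,1,E); sL=120/389, sR=120/433; mL=-60/433, mR=20700/168437; mL+mR=-2640/168437 → advance -1; mR−mL=44040/168437 → turn +1·90°
n=2: pose=(7,1,N); sL=12/25, sR=20/51; mL=-10/51, mR=194/1275; mL+mR=-56/1275 → advance -1; mR−mL=148/425 → turn +1·90°
n=3: pose=(7,0,W); sL=120/313, sR=24/53; mL=-12/53, mR=4332/16589; mL+mR=576/16589 → advance +1; mR−mL=8088/16589 → turn +1·90°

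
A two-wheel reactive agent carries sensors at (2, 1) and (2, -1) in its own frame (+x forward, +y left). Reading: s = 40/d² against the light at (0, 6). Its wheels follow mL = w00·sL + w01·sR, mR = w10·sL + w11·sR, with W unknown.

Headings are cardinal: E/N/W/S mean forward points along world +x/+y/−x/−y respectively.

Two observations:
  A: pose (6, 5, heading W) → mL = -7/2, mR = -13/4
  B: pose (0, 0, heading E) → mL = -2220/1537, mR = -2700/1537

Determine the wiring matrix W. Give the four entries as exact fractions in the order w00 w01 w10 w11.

-1/2 -1 -1 -1/2

obs A: pose=(6,5,W) → sL=2, sR=5/2, mL=-7/2, mR=-13/4
obs B: pose=(0,0,E) → sL=40/29, sR=40/53, mL=-2220/1537, mR=-2700/1537
sensor matrix S = [[2, 5/2], [40/29, 40/53]]; det S = -2980/1537
solve [mL_A; mL_B] = S·[w00; w01] and [mR_A; mR_B] = S·[w10; w11]:
  w00 = -1/2, w01 = -1, w10 = -1, w11 = -1/2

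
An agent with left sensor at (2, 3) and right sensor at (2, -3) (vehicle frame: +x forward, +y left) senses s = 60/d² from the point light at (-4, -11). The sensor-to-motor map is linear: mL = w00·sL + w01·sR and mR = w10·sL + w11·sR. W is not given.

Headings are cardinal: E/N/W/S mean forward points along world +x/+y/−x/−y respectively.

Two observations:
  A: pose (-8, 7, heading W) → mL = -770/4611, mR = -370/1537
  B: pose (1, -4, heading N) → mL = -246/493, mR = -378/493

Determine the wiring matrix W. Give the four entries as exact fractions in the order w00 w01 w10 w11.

-1 1/2 -1/2 -1

obs A: pose=(-8,7,W) → sL=20/87, sR=20/159, mL=-770/4611, mR=-370/1537
obs B: pose=(1,-4,N) → sL=12/17, sR=12/29, mL=-246/493, mR=-378/493
sensor matrix S = [[20/87, 20/159], [12/17, 12/29]]; det S = 4800/757741
solve [mL_A; mL_B] = S·[w00; w01] and [mR_A; mR_B] = S·[w10; w11]:
  w00 = -1, w01 = 1/2, w10 = -1/2, w11 = -1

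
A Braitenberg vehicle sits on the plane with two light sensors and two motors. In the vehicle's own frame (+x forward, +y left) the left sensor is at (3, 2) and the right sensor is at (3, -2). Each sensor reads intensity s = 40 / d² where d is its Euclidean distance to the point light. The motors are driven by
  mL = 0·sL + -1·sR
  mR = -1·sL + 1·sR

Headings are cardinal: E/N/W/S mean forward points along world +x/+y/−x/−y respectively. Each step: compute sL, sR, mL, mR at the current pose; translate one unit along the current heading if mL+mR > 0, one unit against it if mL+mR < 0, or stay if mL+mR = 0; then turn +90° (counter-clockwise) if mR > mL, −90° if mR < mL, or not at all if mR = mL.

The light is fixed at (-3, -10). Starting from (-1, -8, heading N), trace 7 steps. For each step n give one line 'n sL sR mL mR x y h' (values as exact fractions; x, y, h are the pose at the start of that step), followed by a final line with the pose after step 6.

n=0: pose=(-1,-8,N); sL=8/5, sR=40/41; mL=-40/41, mR=-128/205; mL+mR=-8/5 → advance -1; mR−mL=72/205 → turn +1·90°
n=1: pose=(-1,-9,W); sL=20, sR=4; mL=-4, mR=-16; mL+mR=-20 → advance -1; mR−mL=-12 → turn -1·90°
n=2: pose=(0,-9,N); sL=40/17, sR=40/41; mL=-40/41, mR=-960/697; mL+mR=-40/17 → advance -1; mR−mL=-280/697 → turn -1·90°
n=3: pose=(0,-10,E); sL=1, sR=1; mL=-1, mR=0; mL+mR=-1 → advance -1; mR−mL=1 → turn +1·90°
n=4: pose=(-1,-10,N); sL=40/9, sR=8/5; mL=-8/5, mR=-128/45; mL+mR=-40/9 → advance -1; mR−mL=-56/45 → turn -1·90°
n=5: pose=(-1,-11,E); sL=20/13, sR=20/17; mL=-20/17, mR=-80/221; mL+mR=-20/13 → advance -1; mR−mL=180/221 → turn +1·90°
n=6: pose=(-2,-11,N); sL=8, sR=40/13; mL=-40/13, mR=-64/13; mL+mR=-8 → advance -1; mR−mL=-24/13 → turn -1·90°

0 8/5 40/41 -40/41 -128/205 -1 -8 N
1 20 4 -4 -16 -1 -9 W
2 40/17 40/41 -40/41 -960/697 0 -9 N
3 1 1 -1 0 0 -10 E
4 40/9 8/5 -8/5 -128/45 -1 -10 N
5 20/13 20/17 -20/17 -80/221 -1 -11 E
6 8 40/13 -40/13 -64/13 -2 -11 N
final -2 -12 E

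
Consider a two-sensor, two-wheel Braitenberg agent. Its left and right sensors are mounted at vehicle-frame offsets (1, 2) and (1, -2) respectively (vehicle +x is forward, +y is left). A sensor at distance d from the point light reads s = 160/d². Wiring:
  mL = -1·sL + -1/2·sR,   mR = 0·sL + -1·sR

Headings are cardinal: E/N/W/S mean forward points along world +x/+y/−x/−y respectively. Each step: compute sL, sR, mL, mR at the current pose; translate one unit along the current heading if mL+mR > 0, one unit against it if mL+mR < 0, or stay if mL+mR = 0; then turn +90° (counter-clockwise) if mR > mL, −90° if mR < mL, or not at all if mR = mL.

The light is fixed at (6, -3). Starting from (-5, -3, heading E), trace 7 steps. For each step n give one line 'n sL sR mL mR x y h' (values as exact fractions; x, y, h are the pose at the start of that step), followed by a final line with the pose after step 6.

n=0: pose=(-5,-3,E); sL=20/13, sR=20/13; mL=-30/13, mR=-20/13; mL+mR=-50/13 → advance -1; mR−mL=10/13 → turn +1·90°
n=1: pose=(-6,-3,N); sL=160/197, sR=160/101; mL=-31920/19897, mR=-160/101; mL+mR=-63440/19897 → advance -1; mR−mL=400/19897 → turn +1·90°
n=2: pose=(-6,-4,W); sL=80/89, sR=16/17; mL=-2072/1513, mR=-16/17; mL+mR=-3496/1513 → advance -1; mR−mL=648/1513 → turn +1·90°
n=3: pose=(-5,-4,S); sL=32/17, sR=160/173; mL=-6896/2941, mR=-160/173; mL+mR=-9616/2941 → advance -1; mR−mL=4176/2941 → turn +1·90°
n=4: pose=(-5,-3,E); sL=20/13, sR=20/13; mL=-30/13, mR=-20/13; mL+mR=-50/13 → advance -1; mR−mL=10/13 → turn +1·90°
n=5: pose=(-6,-3,N); sL=160/197, sR=160/101; mL=-31920/19897, mR=-160/101; mL+mR=-63440/19897 → advance -1; mR−mL=400/19897 → turn +1·90°
n=6: pose=(-6,-4,W); sL=80/89, sR=16/17; mL=-2072/1513, mR=-16/17; mL+mR=-3496/1513 → advance -1; mR−mL=648/1513 → turn +1·90°

0 20/13 20/13 -30/13 -20/13 -5 -3 E
1 160/197 160/101 -31920/19897 -160/101 -6 -3 N
2 80/89 16/17 -2072/1513 -16/17 -6 -4 W
3 32/17 160/173 -6896/2941 -160/173 -5 -4 S
4 20/13 20/13 -30/13 -20/13 -5 -3 E
5 160/197 160/101 -31920/19897 -160/101 -6 -3 N
6 80/89 16/17 -2072/1513 -16/17 -6 -4 W
final -5 -4 S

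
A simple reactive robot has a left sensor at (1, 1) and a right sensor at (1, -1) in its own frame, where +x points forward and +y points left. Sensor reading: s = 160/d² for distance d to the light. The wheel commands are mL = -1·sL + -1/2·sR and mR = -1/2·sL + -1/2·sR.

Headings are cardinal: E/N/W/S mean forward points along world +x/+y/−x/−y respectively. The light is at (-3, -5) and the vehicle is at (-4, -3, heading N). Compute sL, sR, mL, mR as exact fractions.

160/13 160/9 -2480/117 -1760/117

left sensor world pos  = (-5, -2); dL² = 13
right sensor world pos = (-3, -2); dR² = 9
sL = 160/13 = 160/13
sR = 160/9 = 160/9
mL = -1·sL + -1/2·sR = -2480/117
mR = -1/2·sL + -1/2·sR = -1760/117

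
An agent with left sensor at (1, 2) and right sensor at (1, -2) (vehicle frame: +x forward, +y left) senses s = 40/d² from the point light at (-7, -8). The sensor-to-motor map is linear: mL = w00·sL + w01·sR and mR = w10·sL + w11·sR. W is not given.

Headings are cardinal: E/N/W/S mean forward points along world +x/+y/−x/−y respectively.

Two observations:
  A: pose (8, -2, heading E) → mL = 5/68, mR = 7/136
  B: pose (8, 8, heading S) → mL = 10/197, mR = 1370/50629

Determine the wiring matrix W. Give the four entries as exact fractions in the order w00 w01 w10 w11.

0 1/2 1 -1/2

obs A: pose=(8,-2,E) → sL=1/8, sR=5/34, mL=5/68, mR=7/136
obs B: pose=(8,8,S) → sL=20/257, sR=20/197, mL=10/197, mR=1370/50629
sensor matrix S = [[1/8, 5/34], [20/257, 20/197]]; det S = 2145/1721386
solve [mL_A; mL_B] = S·[w00; w01] and [mR_A; mR_B] = S·[w10; w11]:
  w00 = 0, w01 = 1/2, w10 = 1, w11 = -1/2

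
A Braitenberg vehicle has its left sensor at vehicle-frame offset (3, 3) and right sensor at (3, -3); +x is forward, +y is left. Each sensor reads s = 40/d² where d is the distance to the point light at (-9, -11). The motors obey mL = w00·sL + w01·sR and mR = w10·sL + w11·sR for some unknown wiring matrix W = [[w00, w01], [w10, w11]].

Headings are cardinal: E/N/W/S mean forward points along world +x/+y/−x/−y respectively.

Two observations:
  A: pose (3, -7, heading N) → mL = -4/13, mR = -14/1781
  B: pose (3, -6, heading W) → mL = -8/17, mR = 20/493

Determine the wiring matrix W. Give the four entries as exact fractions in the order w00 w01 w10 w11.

-1 0 -1/2 1

obs A: pose=(3,-7,N) → sL=4/13, sR=20/137, mL=-4/13, mR=-14/1781
obs B: pose=(3,-6,W) → sL=8/17, sR=8/29, mL=-8/17, mR=20/493
sensor matrix S = [[4/13, 20/137], [8/17, 8/29]]; det S = 14208/878033
solve [mL_A; mL_B] = S·[w00; w01] and [mR_A; mR_B] = S·[w10; w11]:
  w00 = -1, w01 = 0, w10 = -1/2, w11 = 1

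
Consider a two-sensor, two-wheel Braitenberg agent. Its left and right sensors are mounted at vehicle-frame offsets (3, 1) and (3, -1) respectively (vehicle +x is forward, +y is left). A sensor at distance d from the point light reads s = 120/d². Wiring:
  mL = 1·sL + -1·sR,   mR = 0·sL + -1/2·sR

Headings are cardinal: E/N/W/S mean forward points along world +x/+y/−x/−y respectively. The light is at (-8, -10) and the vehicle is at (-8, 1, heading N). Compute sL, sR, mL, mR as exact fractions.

120/197 120/197 0 -60/197

left sensor world pos  = (-9, 4); dL² = 197
right sensor world pos = (-7, 4); dR² = 197
sL = 120/197 = 120/197
sR = 120/197 = 120/197
mL = 1·sL + -1·sR = 0
mR = 0·sL + -1/2·sR = -60/197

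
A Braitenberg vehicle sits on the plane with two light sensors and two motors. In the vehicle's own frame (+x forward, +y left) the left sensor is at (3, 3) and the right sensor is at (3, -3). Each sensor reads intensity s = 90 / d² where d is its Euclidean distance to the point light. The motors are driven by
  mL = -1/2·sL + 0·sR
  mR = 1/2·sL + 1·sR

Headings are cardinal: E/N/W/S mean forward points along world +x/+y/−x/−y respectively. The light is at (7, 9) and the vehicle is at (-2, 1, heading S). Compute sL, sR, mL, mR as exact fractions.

90/157 18/53 -45/157 5211/8321

left sensor world pos  = (1, -2); dL² = 157
right sensor world pos = (-5, -2); dR² = 265
sL = 90/157 = 90/157
sR = 90/265 = 18/53
mL = -1/2·sL + 0·sR = -45/157
mR = 1/2·sL + 1·sR = 5211/8321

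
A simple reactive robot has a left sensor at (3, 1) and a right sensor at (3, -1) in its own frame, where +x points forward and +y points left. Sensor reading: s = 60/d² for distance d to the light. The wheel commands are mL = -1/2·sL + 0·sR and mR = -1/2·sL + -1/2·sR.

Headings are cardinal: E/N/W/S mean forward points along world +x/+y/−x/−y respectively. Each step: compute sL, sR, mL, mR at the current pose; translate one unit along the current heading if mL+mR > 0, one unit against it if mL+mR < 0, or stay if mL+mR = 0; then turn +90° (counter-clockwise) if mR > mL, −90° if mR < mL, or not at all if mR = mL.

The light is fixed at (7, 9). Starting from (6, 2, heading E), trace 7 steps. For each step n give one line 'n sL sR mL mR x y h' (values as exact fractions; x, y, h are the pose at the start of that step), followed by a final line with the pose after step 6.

0 3/2 15/17 -3/4 -81/68 6 2 E
1 60/101 60/109 -30/101 -6300/11009 5 2 S
2 30/37 6/5 -15/37 -186/185 5 3 W
3 60/13 20/3 -30/13 -220/39 6 3 N
4 3/2 15/17 -3/4 -81/68 6 2 E
5 60/101 60/109 -30/101 -6300/11009 5 2 S
6 30/37 6/5 -15/37 -186/185 5 3 W
final 6 3 N

n=0: pose=(6,2,E); sL=3/2, sR=15/17; mL=-3/4, mR=-81/68; mL+mR=-33/17 → advance -1; mR−mL=-15/34 → turn -1·90°
n=1: pose=(5,2,S); sL=60/101, sR=60/109; mL=-30/101, mR=-6300/11009; mL+mR=-9570/11009 → advance -1; mR−mL=-30/109 → turn -1·90°
n=2: pose=(5,3,W); sL=30/37, sR=6/5; mL=-15/37, mR=-186/185; mL+mR=-261/185 → advance -1; mR−mL=-3/5 → turn -1·90°
n=3: pose=(6,3,N); sL=60/13, sR=20/3; mL=-30/13, mR=-220/39; mL+mR=-310/39 → advance -1; mR−mL=-10/3 → turn -1·90°
n=4: pose=(6,2,E); sL=3/2, sR=15/17; mL=-3/4, mR=-81/68; mL+mR=-33/17 → advance -1; mR−mL=-15/34 → turn -1·90°
n=5: pose=(5,2,S); sL=60/101, sR=60/109; mL=-30/101, mR=-6300/11009; mL+mR=-9570/11009 → advance -1; mR−mL=-30/109 → turn -1·90°
n=6: pose=(5,3,W); sL=30/37, sR=6/5; mL=-15/37, mR=-186/185; mL+mR=-261/185 → advance -1; mR−mL=-3/5 → turn -1·90°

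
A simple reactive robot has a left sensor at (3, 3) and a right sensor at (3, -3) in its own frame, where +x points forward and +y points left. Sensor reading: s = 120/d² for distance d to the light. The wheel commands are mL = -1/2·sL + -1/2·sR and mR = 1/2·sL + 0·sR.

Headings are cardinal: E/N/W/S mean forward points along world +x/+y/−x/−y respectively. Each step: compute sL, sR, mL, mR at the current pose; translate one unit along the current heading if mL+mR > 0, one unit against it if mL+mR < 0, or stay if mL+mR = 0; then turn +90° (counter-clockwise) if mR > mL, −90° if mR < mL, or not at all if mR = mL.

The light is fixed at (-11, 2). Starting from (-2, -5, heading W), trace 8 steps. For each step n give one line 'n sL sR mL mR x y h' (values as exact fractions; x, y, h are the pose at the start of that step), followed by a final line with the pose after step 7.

n=0: pose=(-2,-5,W); sL=15/17, sR=30/13; mL=-705/442, mR=15/34; mL+mR=-15/13 → advance -1; mR−mL=450/221 → turn +1·90°
n=1: pose=(-1,-5,S); sL=120/269, sR=120/149; mL=-25080/40081, mR=60/269; mL+mR=-60/149 → advance -1; mR−mL=34020/40081 → turn +1·90°
n=2: pose=(-1,-4,E); sL=60/89, sR=12/25; mL=-1284/2225, mR=30/89; mL+mR=-6/25 → advance -1; mR−mL=2034/2225 → turn +1·90°
n=3: pose=(-2,-4,N); sL=8/3, sR=40/51; mL=-88/51, mR=4/3; mL+mR=-20/51 → advance -1; mR−mL=52/17 → turn +1·90°
n=4: pose=(-2,-5,W); sL=15/17, sR=30/13; mL=-705/442, mR=15/34; mL+mR=-15/13 → advance -1; mR−mL=450/221 → turn +1·90°
n=5: pose=(-1,-5,S); sL=120/269, sR=120/149; mL=-25080/40081, mR=60/269; mL+mR=-60/149 → advance -1; mR−mL=34020/40081 → turn +1·90°
n=6: pose=(-1,-4,E); sL=60/89, sR=12/25; mL=-1284/2225, mR=30/89; mL+mR=-6/25 → advance -1; mR−mL=2034/2225 → turn +1·90°
n=7: pose=(-2,-4,N); sL=8/3, sR=40/51; mL=-88/51, mR=4/3; mL+mR=-20/51 → advance -1; mR−mL=52/17 → turn +1·90°

0 15/17 30/13 -705/442 15/34 -2 -5 W
1 120/269 120/149 -25080/40081 60/269 -1 -5 S
2 60/89 12/25 -1284/2225 30/89 -1 -4 E
3 8/3 40/51 -88/51 4/3 -2 -4 N
4 15/17 30/13 -705/442 15/34 -2 -5 W
5 120/269 120/149 -25080/40081 60/269 -1 -5 S
6 60/89 12/25 -1284/2225 30/89 -1 -4 E
7 8/3 40/51 -88/51 4/3 -2 -4 N
final -2 -5 W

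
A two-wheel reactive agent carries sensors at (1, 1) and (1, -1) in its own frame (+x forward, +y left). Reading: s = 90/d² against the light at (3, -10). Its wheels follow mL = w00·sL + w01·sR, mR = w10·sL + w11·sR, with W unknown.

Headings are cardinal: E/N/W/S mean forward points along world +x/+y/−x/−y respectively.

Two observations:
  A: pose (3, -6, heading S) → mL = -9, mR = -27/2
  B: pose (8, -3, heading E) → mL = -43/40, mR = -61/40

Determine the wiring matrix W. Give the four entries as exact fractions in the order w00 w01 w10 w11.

obs A: pose=(3,-6,S) → sL=9, sR=9, mL=-9, mR=-27/2
obs B: pose=(8,-3,E) → sL=9/10, sR=5/4, mL=-43/40, mR=-61/40
sensor matrix S = [[9, 9], [9/10, 5/4]]; det S = 63/20
solve [mL_A; mL_B] = S·[w00; w01] and [mR_A; mR_B] = S·[w10; w11]:
  w00 = -1/2, w01 = -1/2, w10 = -1, w11 = -1/2

-1/2 -1/2 -1 -1/2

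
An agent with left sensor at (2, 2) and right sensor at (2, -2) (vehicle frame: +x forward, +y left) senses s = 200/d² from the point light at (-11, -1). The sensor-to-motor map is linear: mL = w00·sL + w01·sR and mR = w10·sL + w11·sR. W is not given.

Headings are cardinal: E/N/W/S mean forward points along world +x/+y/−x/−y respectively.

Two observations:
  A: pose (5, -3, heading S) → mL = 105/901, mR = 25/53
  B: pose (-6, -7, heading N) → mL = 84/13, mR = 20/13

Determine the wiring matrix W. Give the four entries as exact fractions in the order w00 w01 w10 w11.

obs A: pose=(5,-3,S) → sL=10/17, sR=50/53, mL=105/901, mR=25/53
obs B: pose=(-6,-7,N) → sL=8, sR=40/13, mL=84/13, mR=20/13
sensor matrix S = [[10/17, 50/53], [8, 40/13]]; det S = -67200/11713
solve [mL_A; mL_B] = S·[w00; w01] and [mR_A; mR_B] = S·[w10; w11]:
  w00 = 1, w01 = -1/2, w10 = 0, w11 = 1/2

1 -1/2 0 1/2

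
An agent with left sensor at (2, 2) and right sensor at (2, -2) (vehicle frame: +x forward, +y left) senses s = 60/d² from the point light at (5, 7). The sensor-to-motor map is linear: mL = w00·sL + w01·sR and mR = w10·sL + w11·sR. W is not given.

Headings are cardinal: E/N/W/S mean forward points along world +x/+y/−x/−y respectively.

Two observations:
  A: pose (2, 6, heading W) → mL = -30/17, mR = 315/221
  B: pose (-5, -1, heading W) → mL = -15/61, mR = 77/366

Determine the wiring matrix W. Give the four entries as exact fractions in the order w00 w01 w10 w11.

obs A: pose=(2,6,W) → sL=30/17, sR=30/13, mL=-30/17, mR=315/221
obs B: pose=(-5,-1,W) → sL=15/61, sR=1/3, mL=-15/61, mR=77/366
sensor matrix S = [[30/17, 30/13], [15/61, 1/3]]; det S = 280/13481
solve [mL_A; mL_B] = S·[w00; w01] and [mR_A; mR_B] = S·[w10; w11]:
  w00 = -1, w01 = 0, w10 = -1/2, w11 = 1

-1 0 -1/2 1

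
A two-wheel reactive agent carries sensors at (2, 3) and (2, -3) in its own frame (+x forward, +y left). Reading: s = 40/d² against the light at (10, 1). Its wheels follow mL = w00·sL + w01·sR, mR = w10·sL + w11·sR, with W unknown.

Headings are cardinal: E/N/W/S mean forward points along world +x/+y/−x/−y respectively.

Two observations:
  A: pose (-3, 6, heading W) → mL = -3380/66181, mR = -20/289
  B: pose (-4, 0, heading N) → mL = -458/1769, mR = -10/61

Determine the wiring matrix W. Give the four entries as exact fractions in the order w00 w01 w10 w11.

obs A: pose=(-3,6,W) → sL=40/229, sR=40/289, mL=-3380/66181, mR=-20/289
obs B: pose=(-4,0,N) → sL=4/29, sR=20/61, mL=-458/1769, mR=-10/61
sensor matrix S = [[40/229, 40/289], [4/29, 20/61]]; det S = 4469760/117074189
solve [mL_A; mL_B] = S·[w00; w01] and [mR_A; mR_B] = S·[w10; w11]:
  w00 = 1/2, w01 = -1, w10 = 0, w11 = -1/2

1/2 -1 0 -1/2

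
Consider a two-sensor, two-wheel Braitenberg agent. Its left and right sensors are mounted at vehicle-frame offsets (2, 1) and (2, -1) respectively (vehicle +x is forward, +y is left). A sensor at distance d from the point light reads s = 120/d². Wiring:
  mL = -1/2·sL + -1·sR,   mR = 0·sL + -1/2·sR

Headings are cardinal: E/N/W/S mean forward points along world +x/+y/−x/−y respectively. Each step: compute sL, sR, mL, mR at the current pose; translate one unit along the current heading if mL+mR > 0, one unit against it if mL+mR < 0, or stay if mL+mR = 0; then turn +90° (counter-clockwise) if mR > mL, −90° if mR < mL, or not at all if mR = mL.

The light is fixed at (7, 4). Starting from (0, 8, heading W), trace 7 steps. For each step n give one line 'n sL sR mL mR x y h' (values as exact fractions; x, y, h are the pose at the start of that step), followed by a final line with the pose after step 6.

0 4/3 60/53 -286/159 -30/53 0 8 W
1 120/29 120/53 -6660/1537 -60/53 1 8 S
2 30/13 15/4 -255/52 -15/8 1 9 E
3 120/113 24/17 -3732/1921 -12/17 0 9 N
4 4/3 60/53 -286/159 -30/53 0 8 W
5 120/29 120/53 -6660/1537 -60/53 1 8 S
6 30/13 15/4 -255/52 -15/8 1 9 E
final 0 9 N

n=0: pose=(0,8,W); sL=4/3, sR=60/53; mL=-286/159, mR=-30/53; mL+mR=-376/159 → advance -1; mR−mL=196/159 → turn +1·90°
n=1: pose=(1,8,S); sL=120/29, sR=120/53; mL=-6660/1537, mR=-60/53; mL+mR=-8400/1537 → advance -1; mR−mL=4920/1537 → turn +1·90°
n=2: pose=(1,9,E); sL=30/13, sR=15/4; mL=-255/52, mR=-15/8; mL+mR=-705/104 → advance -1; mR−mL=315/104 → turn +1·90°
n=3: pose=(0,9,N); sL=120/113, sR=24/17; mL=-3732/1921, mR=-12/17; mL+mR=-5088/1921 → advance -1; mR−mL=2376/1921 → turn +1·90°
n=4: pose=(0,8,W); sL=4/3, sR=60/53; mL=-286/159, mR=-30/53; mL+mR=-376/159 → advance -1; mR−mL=196/159 → turn +1·90°
n=5: pose=(1,8,S); sL=120/29, sR=120/53; mL=-6660/1537, mR=-60/53; mL+mR=-8400/1537 → advance -1; mR−mL=4920/1537 → turn +1·90°
n=6: pose=(1,9,E); sL=30/13, sR=15/4; mL=-255/52, mR=-15/8; mL+mR=-705/104 → advance -1; mR−mL=315/104 → turn +1·90°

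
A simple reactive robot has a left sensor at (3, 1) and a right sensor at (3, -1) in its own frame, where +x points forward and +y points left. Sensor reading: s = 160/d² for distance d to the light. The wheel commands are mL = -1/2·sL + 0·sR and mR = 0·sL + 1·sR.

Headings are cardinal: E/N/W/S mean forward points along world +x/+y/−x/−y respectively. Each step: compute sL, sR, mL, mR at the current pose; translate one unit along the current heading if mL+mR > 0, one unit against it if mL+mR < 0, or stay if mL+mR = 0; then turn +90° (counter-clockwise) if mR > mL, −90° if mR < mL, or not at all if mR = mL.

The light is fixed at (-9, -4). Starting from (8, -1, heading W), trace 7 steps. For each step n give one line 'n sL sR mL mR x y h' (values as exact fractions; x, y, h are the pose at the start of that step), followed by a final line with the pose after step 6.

n=0: pose=(8,-1,W); sL=4/5, sR=40/53; mL=-2/5, mR=40/53; mL+mR=94/265 → advance +1; mR−mL=306/265 → turn +1·90°
n=1: pose=(7,-1,S); sL=160/289, sR=32/45; mL=-80/289, mR=32/45; mL+mR=5648/13005 → advance +1; mR−mL=12848/13005 → turn +1·90°
n=2: pose=(7,-2,E); sL=16/37, sR=80/181; mL=-8/37, mR=80/181; mL+mR=1512/6697 → advance +1; mR−mL=4408/6697 → turn +1·90°
n=3: pose=(8,-2,N); sL=160/281, sR=160/349; mL=-80/281, mR=160/349; mL+mR=17040/98069 → advance +1; mR−mL=72880/98069 → turn +1·90°
n=4: pose=(8,-1,W); sL=4/5, sR=40/53; mL=-2/5, mR=40/53; mL+mR=94/265 → advance +1; mR−mL=306/265 → turn +1·90°
n=5: pose=(7,-1,S); sL=160/289, sR=32/45; mL=-80/289, mR=32/45; mL+mR=5648/13005 → advance +1; mR−mL=12848/13005 → turn +1·90°
n=6: pose=(7,-2,E); sL=16/37, sR=80/181; mL=-8/37, mR=80/181; mL+mR=1512/6697 → advance +1; mR−mL=4408/6697 → turn +1·90°

0 4/5 40/53 -2/5 40/53 8 -1 W
1 160/289 32/45 -80/289 32/45 7 -1 S
2 16/37 80/181 -8/37 80/181 7 -2 E
3 160/281 160/349 -80/281 160/349 8 -2 N
4 4/5 40/53 -2/5 40/53 8 -1 W
5 160/289 32/45 -80/289 32/45 7 -1 S
6 16/37 80/181 -8/37 80/181 7 -2 E
final 8 -2 N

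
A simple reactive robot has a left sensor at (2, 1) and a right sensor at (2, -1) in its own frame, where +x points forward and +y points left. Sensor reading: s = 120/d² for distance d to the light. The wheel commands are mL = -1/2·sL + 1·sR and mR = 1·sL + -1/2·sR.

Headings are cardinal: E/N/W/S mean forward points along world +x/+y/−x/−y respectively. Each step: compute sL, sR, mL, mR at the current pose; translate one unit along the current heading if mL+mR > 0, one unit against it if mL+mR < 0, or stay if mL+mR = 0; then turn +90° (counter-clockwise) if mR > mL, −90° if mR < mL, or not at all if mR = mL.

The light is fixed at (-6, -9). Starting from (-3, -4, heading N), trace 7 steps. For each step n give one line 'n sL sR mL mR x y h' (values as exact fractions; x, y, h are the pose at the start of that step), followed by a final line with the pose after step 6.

n=0: pose=(-3,-4,N); sL=120/53, sR=24/13; mL=492/689, mR=924/689; mL+mR=1416/689 → advance +1; mR−mL=432/689 → turn +1·90°
n=1: pose=(-3,-3,W); sL=60/13, sR=12/5; mL=6/65, mR=222/65; mL+mR=228/65 → advance +1; mR−mL=216/65 → turn +1·90°
n=2: pose=(-4,-3,S); sL=24/5, sR=120/17; mL=396/85, mR=108/85; mL+mR=504/85 → advance +1; mR−mL=-288/85 → turn -1·90°
n=3: pose=(-4,-4,W); sL=15/2, sR=10/3; mL=-5/12, mR=35/6; mL+mR=65/12 → advance +1; mR−mL=25/4 → turn +1·90°
n=4: pose=(-5,-4,S); sL=120/13, sR=40/3; mL=340/39, mR=100/39; mL+mR=440/39 → advance +1; mR−mL=-80/13 → turn -1·90°
n=5: pose=(-5,-5,W); sL=12, sR=60/13; mL=-18/13, mR=126/13; mL+mR=108/13 → advance +1; mR−mL=144/13 → turn +1·90°
n=6: pose=(-6,-5,S); sL=24, sR=24; mL=12, mR=12; mL+mR=24 → advance +1; mR−mL=0 → turn +0·90°

0 120/53 24/13 492/689 924/689 -3 -4 N
1 60/13 12/5 6/65 222/65 -3 -3 W
2 24/5 120/17 396/85 108/85 -4 -3 S
3 15/2 10/3 -5/12 35/6 -4 -4 W
4 120/13 40/3 340/39 100/39 -5 -4 S
5 12 60/13 -18/13 126/13 -5 -5 W
6 24 24 12 12 -6 -5 S
final -6 -6 S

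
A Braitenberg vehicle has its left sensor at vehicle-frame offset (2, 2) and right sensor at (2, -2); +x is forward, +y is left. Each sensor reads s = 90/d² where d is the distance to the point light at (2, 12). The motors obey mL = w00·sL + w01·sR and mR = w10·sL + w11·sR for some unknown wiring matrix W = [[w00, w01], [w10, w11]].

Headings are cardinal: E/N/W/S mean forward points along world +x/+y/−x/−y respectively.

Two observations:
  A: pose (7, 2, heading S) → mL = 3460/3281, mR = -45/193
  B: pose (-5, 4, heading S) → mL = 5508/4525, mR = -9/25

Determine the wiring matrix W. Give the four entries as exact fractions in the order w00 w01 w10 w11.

obs A: pose=(7,2,S) → sL=90/193, sR=10/17, mL=3460/3281, mR=-45/193
obs B: pose=(-5,4,S) → sL=18/25, sR=90/181, mL=5508/4525, mR=-9/25
sensor matrix S = [[90/193, 10/17], [18/25, 90/181]]; det S = -569088/2969305
solve [mL_A; mL_B] = S·[w00; w01] and [mR_A; mR_B] = S·[w10; w11]:
  w00 = 1, w01 = 1, w10 = -1/2, w11 = 0

1 1 -1/2 0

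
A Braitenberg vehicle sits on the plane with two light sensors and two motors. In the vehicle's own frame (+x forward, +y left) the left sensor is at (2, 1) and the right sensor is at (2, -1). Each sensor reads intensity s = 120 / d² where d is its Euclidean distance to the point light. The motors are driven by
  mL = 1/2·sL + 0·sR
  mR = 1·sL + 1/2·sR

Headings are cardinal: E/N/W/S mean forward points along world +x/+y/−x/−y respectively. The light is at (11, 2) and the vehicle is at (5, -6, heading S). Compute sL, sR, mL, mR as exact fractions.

24/25 120/149 12/25 5076/3725

left sensor world pos  = (6, -8); dL² = 125
right sensor world pos = (4, -8); dR² = 149
sL = 120/125 = 24/25
sR = 120/149 = 120/149
mL = 1/2·sL + 0·sR = 12/25
mR = 1·sL + 1/2·sR = 5076/3725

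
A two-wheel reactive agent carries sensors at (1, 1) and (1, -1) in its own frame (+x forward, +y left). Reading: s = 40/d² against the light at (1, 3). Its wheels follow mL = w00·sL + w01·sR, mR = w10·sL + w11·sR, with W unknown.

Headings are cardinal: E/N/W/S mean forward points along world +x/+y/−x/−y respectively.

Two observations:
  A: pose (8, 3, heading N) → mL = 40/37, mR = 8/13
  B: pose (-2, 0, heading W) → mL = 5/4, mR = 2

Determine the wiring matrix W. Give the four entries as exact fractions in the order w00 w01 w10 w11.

1 0 0 1

obs A: pose=(8,3,N) → sL=40/37, sR=8/13, mL=40/37, mR=8/13
obs B: pose=(-2,0,W) → sL=5/4, sR=2, mL=5/4, mR=2
sensor matrix S = [[40/37, 8/13], [5/4, 2]]; det S = 670/481
solve [mL_A; mL_B] = S·[w00; w01] and [mR_A; mR_B] = S·[w10; w11]:
  w00 = 1, w01 = 0, w10 = 0, w11 = 1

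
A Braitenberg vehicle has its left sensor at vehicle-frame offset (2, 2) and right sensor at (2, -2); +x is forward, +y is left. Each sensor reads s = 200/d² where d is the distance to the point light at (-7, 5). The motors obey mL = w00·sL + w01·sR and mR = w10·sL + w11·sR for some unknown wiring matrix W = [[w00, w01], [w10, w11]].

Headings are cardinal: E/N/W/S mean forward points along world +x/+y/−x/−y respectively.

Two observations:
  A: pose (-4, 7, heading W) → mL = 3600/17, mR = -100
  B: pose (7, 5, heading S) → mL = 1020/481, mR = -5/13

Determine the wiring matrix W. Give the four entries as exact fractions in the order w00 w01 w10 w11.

obs A: pose=(-4,7,W) → sL=200, sR=200/17, mL=3600/17, mR=-100
obs B: pose=(7,5,S) → sL=10/13, sR=50/37, mL=1020/481, mR=-5/13
sensor matrix S = [[200, 200/17], [10/13, 50/37]]; det S = 2136000/8177
solve [mL_A; mL_B] = S·[w00; w01] and [mR_A; mR_B] = S·[w10; w11]:
  w00 = 1, w01 = 1, w10 = -1/2, w11 = 0

1 1 -1/2 0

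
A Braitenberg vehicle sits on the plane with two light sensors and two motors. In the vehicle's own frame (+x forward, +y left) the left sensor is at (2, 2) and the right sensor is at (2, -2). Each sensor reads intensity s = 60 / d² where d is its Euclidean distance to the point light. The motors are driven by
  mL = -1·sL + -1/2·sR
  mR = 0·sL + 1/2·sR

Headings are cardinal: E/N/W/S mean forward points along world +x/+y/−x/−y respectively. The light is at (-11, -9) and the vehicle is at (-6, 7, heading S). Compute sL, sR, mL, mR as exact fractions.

left sensor world pos  = (-4, 5); dL² = 245
right sensor world pos = (-8, 5); dR² = 205
sL = 60/245 = 12/49
sR = 60/205 = 12/41
mL = -1·sL + -1/2·sR = -786/2009
mR = 0·sL + 1/2·sR = 6/41

12/49 12/41 -786/2009 6/41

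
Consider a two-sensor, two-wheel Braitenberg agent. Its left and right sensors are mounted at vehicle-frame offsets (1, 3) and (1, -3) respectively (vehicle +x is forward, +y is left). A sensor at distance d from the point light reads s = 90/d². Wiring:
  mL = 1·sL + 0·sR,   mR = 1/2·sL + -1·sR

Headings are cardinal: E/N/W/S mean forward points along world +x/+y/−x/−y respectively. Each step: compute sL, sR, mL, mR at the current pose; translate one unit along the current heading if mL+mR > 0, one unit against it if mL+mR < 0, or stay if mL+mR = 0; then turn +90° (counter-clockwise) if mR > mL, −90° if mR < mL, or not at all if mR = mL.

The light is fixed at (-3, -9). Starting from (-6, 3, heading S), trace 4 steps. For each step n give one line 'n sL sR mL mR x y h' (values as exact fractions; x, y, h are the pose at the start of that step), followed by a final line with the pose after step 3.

n=0: pose=(-6,3,S); sL=90/121, sR=90/157; mL=90/121, mR=-3825/18997; mL+mR=10305/18997 → advance +1; mR−mL=-17955/18997 → turn -1·90°
n=1: pose=(-6,2,W); sL=9/8, sR=45/106; mL=9/8, mR=117/848; mL+mR=1071/848 → advance +1; mR−mL=-837/848 → turn -1·90°
n=2: pose=(-7,2,N); sL=90/193, sR=18/29; mL=90/193, mR=-2169/5597; mL+mR=441/5597 → advance +1; mR−mL=-4779/5597 → turn -1·90°
n=3: pose=(-7,3,E); sL=5/13, sR=1; mL=5/13, mR=-21/26; mL+mR=-11/26 → advance -1; mR−mL=-31/26 → turn -1·90°

0 90/121 90/157 90/121 -3825/18997 -6 3 S
1 9/8 45/106 9/8 117/848 -6 2 W
2 90/193 18/29 90/193 -2169/5597 -7 2 N
3 5/13 1 5/13 -21/26 -7 3 E
final -8 3 S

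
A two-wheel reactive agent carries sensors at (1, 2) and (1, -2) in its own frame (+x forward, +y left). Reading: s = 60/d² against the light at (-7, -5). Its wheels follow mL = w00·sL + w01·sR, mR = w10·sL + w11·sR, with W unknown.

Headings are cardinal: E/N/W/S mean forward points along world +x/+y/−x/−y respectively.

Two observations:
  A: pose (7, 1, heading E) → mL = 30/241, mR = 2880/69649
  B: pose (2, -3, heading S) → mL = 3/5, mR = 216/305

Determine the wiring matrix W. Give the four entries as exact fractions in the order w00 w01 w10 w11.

0 1/2 -1 1

obs A: pose=(7,1,E) → sL=60/289, sR=60/241, mL=30/241, mR=2880/69649
obs B: pose=(2,-3,S) → sL=30/61, sR=6/5, mL=3/5, mR=216/305
sensor matrix S = [[60/289, 60/241], [30/61, 6/5]]; det S = 538272/4248589
solve [mL_A; mL_B] = S·[w00; w01] and [mR_A; mR_B] = S·[w10; w11]:
  w00 = 0, w01 = 1/2, w10 = -1, w11 = 1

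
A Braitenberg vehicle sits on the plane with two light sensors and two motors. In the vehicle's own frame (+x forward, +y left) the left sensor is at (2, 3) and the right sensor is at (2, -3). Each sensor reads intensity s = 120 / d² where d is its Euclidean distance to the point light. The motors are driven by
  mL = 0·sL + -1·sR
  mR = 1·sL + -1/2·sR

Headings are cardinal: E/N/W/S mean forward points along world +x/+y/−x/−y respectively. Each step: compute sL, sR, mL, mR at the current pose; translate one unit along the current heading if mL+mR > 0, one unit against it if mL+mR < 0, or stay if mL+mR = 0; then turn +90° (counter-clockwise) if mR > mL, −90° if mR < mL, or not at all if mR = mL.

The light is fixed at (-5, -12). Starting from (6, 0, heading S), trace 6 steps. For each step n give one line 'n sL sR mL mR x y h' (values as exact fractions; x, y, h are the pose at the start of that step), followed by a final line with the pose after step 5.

n=0: pose=(6,0,S); sL=15/37, sR=30/41; mL=-30/41, mR=60/1517; mL+mR=-1050/1517 → advance -1; mR−mL=1170/1517 → turn +1·90°
n=1: pose=(6,1,E); sL=24/85, sR=120/269; mL=-120/269, mR=1356/22865; mL+mR=-8844/22865 → advance -1; mR−mL=11556/22865 → turn +1·90°
n=2: pose=(5,1,N); sL=60/137, sR=60/197; mL=-60/197, mR=7710/26989; mL+mR=-510/26989 → advance -1; mR−mL=15930/26989 → turn +1·90°
n=3: pose=(5,0,W); sL=24/29, sR=120/289; mL=-120/289, mR=5196/8381; mL+mR=1716/8381 → advance +1; mR−mL=8676/8381 → turn +1·90°
n=4: pose=(4,0,S); sL=30/61, sR=15/17; mL=-15/17, mR=105/2074; mL+mR=-1725/2074 → advance -1; mR−mL=1935/2074 → turn +1·90°
n=5: pose=(4,1,E); sL=120/377, sR=120/221; mL=-120/221, mR=300/6409; mL+mR=-3180/6409 → advance -1; mR−mL=3780/6409 → turn +1·90°

0 15/37 30/41 -30/41 60/1517 6 0 S
1 24/85 120/269 -120/269 1356/22865 6 1 E
2 60/137 60/197 -60/197 7710/26989 5 1 N
3 24/29 120/289 -120/289 5196/8381 5 0 W
4 30/61 15/17 -15/17 105/2074 4 0 S
5 120/377 120/221 -120/221 300/6409 4 1 E
final 3 1 N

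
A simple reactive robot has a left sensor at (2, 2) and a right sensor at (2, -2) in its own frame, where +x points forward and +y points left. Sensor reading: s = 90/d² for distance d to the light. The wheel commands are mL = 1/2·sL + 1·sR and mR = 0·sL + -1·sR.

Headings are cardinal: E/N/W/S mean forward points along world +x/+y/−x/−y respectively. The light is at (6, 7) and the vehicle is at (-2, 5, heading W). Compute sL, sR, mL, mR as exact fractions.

45/58 9/10 747/580 -9/10

left sensor world pos  = (-4, 3); dL² = 116
right sensor world pos = (-4, 7); dR² = 100
sL = 90/116 = 45/58
sR = 90/100 = 9/10
mL = 1/2·sL + 1·sR = 747/580
mR = 0·sL + -1·sR = -9/10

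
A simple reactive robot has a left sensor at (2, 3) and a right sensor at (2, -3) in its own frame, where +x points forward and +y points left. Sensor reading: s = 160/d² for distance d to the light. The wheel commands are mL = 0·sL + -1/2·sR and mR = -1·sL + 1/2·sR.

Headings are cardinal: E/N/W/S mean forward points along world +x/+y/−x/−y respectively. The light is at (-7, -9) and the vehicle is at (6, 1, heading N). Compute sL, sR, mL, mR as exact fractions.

left sensor world pos  = (3, 3); dL² = 244
right sensor world pos = (9, 3); dR² = 400
sL = 160/244 = 40/61
sR = 160/400 = 2/5
mL = 0·sL + -1/2·sR = -1/5
mR = -1·sL + 1/2·sR = -139/305

40/61 2/5 -1/5 -139/305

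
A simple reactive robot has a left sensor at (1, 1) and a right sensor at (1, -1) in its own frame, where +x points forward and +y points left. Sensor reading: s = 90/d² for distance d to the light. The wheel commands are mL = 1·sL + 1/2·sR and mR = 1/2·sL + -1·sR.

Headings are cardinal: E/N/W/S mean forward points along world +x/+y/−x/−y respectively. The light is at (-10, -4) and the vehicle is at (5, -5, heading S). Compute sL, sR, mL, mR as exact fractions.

9/26 9/20 297/520 -18/65

left sensor world pos  = (6, -6); dL² = 260
right sensor world pos = (4, -6); dR² = 200
sL = 90/260 = 9/26
sR = 90/200 = 9/20
mL = 1·sL + 1/2·sR = 297/520
mR = 1/2·sL + -1·sR = -18/65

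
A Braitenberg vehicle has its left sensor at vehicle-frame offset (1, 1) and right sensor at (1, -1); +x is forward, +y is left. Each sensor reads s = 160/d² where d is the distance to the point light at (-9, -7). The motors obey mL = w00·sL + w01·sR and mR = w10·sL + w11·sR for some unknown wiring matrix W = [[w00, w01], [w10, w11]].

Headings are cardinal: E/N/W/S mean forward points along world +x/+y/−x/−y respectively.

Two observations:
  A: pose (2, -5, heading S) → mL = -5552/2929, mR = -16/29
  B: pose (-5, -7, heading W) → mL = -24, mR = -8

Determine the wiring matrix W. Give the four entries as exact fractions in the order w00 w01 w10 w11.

obs A: pose=(2,-5,S) → sL=32/29, sR=160/101, mL=-5552/2929, mR=-16/29
obs B: pose=(-5,-7,W) → sL=16, sR=16, mL=-24, mR=-8
sensor matrix S = [[32/29, 160/101], [16, 16]]; det S = -22528/2929
solve [mL_A; mL_B] = S·[w00; w01] and [mR_A; mR_B] = S·[w10; w11]:
  w00 = -1, w01 = -1/2, w10 = -1/2, w11 = 0

-1 -1/2 -1/2 0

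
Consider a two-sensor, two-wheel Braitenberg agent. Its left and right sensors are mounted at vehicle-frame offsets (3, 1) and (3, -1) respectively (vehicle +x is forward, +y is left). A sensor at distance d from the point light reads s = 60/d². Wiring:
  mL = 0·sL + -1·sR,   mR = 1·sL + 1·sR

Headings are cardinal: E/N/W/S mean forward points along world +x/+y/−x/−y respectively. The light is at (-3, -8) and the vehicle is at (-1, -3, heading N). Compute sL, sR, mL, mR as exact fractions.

12/13 60/73 -60/73 1656/949

left sensor world pos  = (-2, 0); dL² = 65
right sensor world pos = (0, 0); dR² = 73
sL = 60/65 = 12/13
sR = 60/73 = 60/73
mL = 0·sL + -1·sR = -60/73
mR = 1·sL + 1·sR = 1656/949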